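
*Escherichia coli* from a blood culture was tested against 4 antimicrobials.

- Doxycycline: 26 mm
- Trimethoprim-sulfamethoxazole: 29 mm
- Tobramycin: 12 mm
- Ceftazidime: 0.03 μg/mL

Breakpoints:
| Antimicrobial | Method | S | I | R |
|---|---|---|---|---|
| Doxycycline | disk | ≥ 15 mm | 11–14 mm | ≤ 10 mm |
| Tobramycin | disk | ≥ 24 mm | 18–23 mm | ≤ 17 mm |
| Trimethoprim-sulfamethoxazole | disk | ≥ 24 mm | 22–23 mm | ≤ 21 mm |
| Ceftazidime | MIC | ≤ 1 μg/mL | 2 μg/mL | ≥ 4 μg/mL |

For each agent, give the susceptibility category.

S, S, R, S

Doxycycline: 26 mm is ≥ 15 mm → susceptible
Trimethoprim-sulfamethoxazole: 29 mm is ≥ 24 mm ⇒ Susceptible
Tobramycin: 12 mm is ≤ 17 mm → R
Ceftazidime 0.03 μg/mL: ≤ 1 μg/mL ⇒ S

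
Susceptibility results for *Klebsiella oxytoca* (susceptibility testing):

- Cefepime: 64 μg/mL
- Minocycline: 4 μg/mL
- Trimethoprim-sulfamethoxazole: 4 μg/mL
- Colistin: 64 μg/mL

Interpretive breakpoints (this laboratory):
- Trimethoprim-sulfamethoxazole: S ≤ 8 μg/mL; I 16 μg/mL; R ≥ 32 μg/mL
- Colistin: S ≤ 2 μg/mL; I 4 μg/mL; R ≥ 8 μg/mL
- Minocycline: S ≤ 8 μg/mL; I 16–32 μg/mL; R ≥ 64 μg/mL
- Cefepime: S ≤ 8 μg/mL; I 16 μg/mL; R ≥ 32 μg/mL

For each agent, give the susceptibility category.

Cefepime: 64 μg/mL is ≥ 32 μg/mL — Resistant
Minocycline (4 μg/mL) ≤ 8 μg/mL → S
Trimethoprim-sulfamethoxazole (4 μg/mL) ≤ 8 μg/mL ⇒ susceptible
Colistin 64 μg/mL: ≥ 8 μg/mL — Resistant

R, S, S, R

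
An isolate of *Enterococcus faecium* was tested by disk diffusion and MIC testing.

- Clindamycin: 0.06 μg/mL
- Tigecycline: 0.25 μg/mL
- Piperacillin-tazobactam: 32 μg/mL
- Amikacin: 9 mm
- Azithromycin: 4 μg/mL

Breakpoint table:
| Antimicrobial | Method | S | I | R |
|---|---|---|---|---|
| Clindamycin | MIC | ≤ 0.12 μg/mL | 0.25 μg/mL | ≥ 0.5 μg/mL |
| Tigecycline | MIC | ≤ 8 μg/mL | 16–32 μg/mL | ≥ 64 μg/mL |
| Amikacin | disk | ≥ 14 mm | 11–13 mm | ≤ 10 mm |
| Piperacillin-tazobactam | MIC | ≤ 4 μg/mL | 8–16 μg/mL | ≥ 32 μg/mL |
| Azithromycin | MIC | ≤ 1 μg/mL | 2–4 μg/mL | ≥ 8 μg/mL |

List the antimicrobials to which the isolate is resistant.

piperacillin-tazobactam, amikacin

Clindamycin (0.06 μg/mL) ≤ 0.12 μg/mL → Susceptible
Tigecycline (0.25 μg/mL) ≤ 8 μg/mL — susceptible
Piperacillin-tazobactam (32 μg/mL) ≥ 32 μg/mL → R
Amikacin: 9 mm is ≤ 10 mm ⇒ resistant
Azithromycin (4 μg/mL) in 2–4 μg/mL — I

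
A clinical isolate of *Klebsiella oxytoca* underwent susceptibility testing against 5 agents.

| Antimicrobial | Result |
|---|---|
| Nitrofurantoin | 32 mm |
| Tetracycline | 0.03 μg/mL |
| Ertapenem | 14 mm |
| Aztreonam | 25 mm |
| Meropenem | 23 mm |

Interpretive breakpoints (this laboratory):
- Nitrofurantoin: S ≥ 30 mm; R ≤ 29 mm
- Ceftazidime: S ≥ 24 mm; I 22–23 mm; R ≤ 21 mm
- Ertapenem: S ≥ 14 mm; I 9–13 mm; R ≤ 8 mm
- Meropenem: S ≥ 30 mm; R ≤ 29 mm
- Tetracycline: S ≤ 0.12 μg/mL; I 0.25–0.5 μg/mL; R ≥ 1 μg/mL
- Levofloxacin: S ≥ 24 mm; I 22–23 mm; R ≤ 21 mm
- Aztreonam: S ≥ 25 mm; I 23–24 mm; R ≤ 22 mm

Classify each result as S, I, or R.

S, S, S, S, R

Nitrofurantoin (32 mm) ≥ 30 mm ⇒ susceptible
Tetracycline 0.03 μg/mL: ≤ 0.12 μg/mL — S
Ertapenem: 14 mm is ≥ 14 mm → S
Aztreonam: 25 mm is ≥ 25 mm → S
Meropenem: 23 mm is ≤ 29 mm → R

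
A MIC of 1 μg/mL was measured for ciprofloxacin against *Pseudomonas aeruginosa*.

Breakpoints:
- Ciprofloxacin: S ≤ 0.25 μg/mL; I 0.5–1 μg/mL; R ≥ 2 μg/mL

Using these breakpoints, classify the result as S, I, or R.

Ciprofloxacin 1 μg/mL: in 0.5–1 μg/mL ⇒ intermediate

Intermediate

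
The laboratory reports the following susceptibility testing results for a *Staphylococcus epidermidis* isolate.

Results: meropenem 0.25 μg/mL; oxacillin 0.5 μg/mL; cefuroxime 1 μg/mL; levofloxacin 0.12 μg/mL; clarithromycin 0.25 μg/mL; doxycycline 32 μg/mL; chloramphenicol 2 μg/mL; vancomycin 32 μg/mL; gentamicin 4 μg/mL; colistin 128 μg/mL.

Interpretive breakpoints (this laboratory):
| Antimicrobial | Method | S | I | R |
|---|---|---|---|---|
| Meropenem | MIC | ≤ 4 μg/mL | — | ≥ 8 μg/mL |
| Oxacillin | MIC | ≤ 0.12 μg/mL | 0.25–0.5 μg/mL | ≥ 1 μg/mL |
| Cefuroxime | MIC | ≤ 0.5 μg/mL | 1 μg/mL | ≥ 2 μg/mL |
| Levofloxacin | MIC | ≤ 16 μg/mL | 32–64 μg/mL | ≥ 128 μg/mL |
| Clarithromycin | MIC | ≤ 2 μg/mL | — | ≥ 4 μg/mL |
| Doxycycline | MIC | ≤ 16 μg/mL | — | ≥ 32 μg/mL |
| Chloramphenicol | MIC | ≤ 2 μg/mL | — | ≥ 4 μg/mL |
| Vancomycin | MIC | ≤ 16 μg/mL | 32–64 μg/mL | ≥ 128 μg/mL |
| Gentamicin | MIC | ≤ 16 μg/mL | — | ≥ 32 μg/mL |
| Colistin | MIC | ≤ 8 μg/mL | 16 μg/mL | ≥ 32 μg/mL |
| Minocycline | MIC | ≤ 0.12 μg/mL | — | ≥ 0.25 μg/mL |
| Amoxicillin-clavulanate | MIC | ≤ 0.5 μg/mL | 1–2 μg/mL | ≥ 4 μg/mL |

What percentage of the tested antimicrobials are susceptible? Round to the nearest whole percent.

50%

Meropenem 0.25 μg/mL: ≤ 4 μg/mL — susceptible
Oxacillin 0.5 μg/mL: in 0.25–0.5 μg/mL → intermediate
Cefuroxime 1 μg/mL: = 1 μg/mL → Intermediate
Levofloxacin 0.12 μg/mL: ≤ 16 μg/mL → S
Clarithromycin 0.25 μg/mL: ≤ 2 μg/mL ⇒ Susceptible
Doxycycline (32 μg/mL) ≥ 32 μg/mL — R
Chloramphenicol (2 μg/mL) ≤ 2 μg/mL ⇒ susceptible
Vancomycin: 32 μg/mL is in 32–64 μg/mL — I
Gentamicin 4 μg/mL: ≤ 16 μg/mL → susceptible
Colistin (128 μg/mL) ≥ 32 μg/mL ⇒ resistant
Susceptible: 5/10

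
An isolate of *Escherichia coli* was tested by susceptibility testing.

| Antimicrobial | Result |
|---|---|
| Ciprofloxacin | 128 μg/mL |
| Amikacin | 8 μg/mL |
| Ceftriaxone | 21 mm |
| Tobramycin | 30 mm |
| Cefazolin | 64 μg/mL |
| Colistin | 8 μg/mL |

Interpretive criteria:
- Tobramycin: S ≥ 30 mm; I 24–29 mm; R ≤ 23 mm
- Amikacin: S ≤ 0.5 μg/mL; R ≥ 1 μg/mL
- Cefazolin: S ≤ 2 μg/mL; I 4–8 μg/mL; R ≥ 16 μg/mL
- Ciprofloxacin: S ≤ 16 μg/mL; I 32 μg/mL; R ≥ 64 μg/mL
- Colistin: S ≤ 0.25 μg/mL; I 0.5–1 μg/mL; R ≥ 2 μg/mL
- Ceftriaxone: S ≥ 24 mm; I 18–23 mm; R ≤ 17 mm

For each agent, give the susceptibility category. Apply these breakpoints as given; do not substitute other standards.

R, R, I, S, R, R

Ciprofloxacin: 128 μg/mL is ≥ 64 μg/mL → Resistant
Amikacin: 8 μg/mL is ≥ 1 μg/mL ⇒ R
Ceftriaxone (21 mm) in 18–23 mm ⇒ I
Tobramycin (30 mm) ≥ 30 mm — S
Cefazolin (64 μg/mL) ≥ 16 μg/mL — resistant
Colistin: 8 μg/mL is ≥ 2 μg/mL — Resistant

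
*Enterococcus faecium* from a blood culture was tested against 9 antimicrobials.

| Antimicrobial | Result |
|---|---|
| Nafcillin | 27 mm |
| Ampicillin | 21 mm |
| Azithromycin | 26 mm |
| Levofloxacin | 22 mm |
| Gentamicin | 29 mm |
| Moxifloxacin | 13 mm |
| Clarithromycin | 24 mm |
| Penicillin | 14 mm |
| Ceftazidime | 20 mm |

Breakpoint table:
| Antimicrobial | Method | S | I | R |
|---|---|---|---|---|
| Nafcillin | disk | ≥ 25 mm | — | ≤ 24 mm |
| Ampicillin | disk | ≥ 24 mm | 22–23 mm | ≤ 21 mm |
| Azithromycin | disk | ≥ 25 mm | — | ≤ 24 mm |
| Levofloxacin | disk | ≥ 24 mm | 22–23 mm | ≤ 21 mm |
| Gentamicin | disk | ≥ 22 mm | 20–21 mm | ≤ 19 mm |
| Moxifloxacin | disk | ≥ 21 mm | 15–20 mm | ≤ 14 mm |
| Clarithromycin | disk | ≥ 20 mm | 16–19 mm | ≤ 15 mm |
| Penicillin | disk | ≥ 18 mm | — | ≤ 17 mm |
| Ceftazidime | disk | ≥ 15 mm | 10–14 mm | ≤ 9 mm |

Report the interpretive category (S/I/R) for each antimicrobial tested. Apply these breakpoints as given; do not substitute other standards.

Nafcillin 27 mm: ≥ 25 mm ⇒ Susceptible
Ampicillin (21 mm) ≤ 21 mm — resistant
Azithromycin (26 mm) ≥ 25 mm → S
Levofloxacin: 22 mm is in 22–23 mm → intermediate
Gentamicin 29 mm: ≥ 22 mm → Susceptible
Moxifloxacin 13 mm: ≤ 14 mm — Resistant
Clarithromycin 24 mm: ≥ 20 mm → Susceptible
Penicillin 14 mm: ≤ 17 mm — Resistant
Ceftazidime: 20 mm is ≥ 15 mm — Susceptible

S, R, S, I, S, R, S, R, S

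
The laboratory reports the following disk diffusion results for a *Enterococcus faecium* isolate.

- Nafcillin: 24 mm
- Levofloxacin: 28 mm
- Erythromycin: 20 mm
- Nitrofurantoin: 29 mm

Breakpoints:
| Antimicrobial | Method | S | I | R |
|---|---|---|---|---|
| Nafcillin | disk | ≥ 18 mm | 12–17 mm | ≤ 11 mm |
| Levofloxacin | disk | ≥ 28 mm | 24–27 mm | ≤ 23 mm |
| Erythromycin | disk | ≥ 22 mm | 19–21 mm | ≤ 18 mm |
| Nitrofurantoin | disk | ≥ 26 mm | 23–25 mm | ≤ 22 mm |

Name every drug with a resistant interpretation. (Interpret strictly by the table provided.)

Nafcillin: 24 mm is ≥ 18 mm — Susceptible
Levofloxacin 28 mm: ≥ 28 mm ⇒ susceptible
Erythromycin (20 mm) in 19–21 mm — I
Nitrofurantoin 29 mm: ≥ 26 mm — susceptible

none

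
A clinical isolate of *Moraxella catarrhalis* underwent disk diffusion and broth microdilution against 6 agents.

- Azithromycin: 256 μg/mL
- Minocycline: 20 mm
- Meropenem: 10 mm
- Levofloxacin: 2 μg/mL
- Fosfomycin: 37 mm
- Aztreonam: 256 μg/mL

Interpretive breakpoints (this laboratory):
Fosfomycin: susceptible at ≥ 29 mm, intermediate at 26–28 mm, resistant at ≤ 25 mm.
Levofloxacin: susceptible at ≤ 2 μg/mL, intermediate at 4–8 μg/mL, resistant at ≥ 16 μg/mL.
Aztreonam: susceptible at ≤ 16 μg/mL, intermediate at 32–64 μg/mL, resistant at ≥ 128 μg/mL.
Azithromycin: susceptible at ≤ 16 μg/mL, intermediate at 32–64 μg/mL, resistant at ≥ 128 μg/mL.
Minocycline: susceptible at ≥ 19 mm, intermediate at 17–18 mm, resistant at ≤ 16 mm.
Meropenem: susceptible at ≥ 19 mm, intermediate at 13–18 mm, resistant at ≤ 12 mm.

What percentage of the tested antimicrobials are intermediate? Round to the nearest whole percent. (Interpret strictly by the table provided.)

Azithromycin 256 μg/mL: ≥ 128 μg/mL → Resistant
Minocycline 20 mm: ≥ 19 mm → S
Meropenem 10 mm: ≤ 12 mm — Resistant
Levofloxacin: 2 μg/mL is ≤ 2 μg/mL → Susceptible
Fosfomycin 37 mm: ≥ 29 mm → Susceptible
Aztreonam (256 μg/mL) ≥ 128 μg/mL — Resistant
Intermediate: 0/6

0%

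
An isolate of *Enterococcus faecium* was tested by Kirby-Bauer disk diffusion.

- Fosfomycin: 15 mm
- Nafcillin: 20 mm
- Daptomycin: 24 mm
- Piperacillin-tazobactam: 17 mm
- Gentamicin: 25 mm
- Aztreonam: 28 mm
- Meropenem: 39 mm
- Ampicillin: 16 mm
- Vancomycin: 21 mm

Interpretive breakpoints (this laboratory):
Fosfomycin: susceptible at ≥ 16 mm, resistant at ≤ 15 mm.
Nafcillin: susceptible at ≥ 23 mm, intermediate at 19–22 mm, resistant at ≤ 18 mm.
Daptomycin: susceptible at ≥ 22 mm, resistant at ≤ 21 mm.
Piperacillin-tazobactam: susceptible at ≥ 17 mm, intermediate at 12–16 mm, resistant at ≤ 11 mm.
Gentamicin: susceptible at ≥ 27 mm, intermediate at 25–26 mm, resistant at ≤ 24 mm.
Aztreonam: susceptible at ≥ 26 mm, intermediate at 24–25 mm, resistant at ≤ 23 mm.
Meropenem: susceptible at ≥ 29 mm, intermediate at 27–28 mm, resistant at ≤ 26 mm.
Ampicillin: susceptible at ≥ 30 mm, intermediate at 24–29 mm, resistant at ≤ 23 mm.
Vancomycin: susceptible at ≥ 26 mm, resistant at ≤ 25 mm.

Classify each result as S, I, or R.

Fosfomycin (15 mm) ≤ 15 mm — resistant
Nafcillin (20 mm) in 19–22 mm ⇒ intermediate
Daptomycin (24 mm) ≥ 22 mm ⇒ S
Piperacillin-tazobactam (17 mm) ≥ 17 mm ⇒ Susceptible
Gentamicin: 25 mm is in 25–26 mm → Intermediate
Aztreonam: 28 mm is ≥ 26 mm → susceptible
Meropenem (39 mm) ≥ 29 mm → susceptible
Ampicillin (16 mm) ≤ 23 mm — R
Vancomycin: 21 mm is ≤ 25 mm → Resistant

R, I, S, S, I, S, S, R, R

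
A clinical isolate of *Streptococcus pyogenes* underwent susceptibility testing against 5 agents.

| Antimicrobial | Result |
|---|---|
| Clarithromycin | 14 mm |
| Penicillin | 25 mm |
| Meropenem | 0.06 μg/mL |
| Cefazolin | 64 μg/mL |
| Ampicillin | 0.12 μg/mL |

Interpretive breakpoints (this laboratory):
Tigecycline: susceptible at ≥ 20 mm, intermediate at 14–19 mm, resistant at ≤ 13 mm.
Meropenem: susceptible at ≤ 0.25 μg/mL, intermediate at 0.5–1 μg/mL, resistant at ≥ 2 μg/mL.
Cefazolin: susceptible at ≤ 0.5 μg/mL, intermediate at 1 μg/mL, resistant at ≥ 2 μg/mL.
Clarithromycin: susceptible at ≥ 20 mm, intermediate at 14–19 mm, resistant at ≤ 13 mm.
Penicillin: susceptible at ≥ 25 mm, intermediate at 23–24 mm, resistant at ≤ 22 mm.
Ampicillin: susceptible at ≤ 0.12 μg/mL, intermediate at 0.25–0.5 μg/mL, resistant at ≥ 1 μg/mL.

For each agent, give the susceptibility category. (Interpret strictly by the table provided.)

I, S, S, R, S

Clarithromycin 14 mm: in 14–19 mm — I
Penicillin (25 mm) ≥ 25 mm → Susceptible
Meropenem (0.06 μg/mL) ≤ 0.25 μg/mL ⇒ S
Cefazolin 64 μg/mL: ≥ 2 μg/mL ⇒ Resistant
Ampicillin: 0.12 μg/mL is ≤ 0.12 μg/mL ⇒ susceptible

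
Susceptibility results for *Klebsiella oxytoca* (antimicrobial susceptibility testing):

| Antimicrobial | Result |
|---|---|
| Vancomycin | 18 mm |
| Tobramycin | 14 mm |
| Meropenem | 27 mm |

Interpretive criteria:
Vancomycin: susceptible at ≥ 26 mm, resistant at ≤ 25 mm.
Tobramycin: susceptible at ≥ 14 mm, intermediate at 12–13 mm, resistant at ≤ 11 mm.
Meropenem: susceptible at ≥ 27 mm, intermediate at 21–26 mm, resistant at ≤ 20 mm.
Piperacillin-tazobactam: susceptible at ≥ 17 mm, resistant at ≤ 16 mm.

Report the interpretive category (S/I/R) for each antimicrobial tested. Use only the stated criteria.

R, S, S

Vancomycin 18 mm: ≤ 25 mm ⇒ R
Tobramycin (14 mm) ≥ 14 mm → S
Meropenem 27 mm: ≥ 27 mm — S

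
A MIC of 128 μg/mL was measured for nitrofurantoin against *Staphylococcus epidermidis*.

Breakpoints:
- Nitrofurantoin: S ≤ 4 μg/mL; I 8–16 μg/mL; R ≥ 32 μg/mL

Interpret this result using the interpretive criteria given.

Resistant

Nitrofurantoin (128 μg/mL) ≥ 32 μg/mL ⇒ R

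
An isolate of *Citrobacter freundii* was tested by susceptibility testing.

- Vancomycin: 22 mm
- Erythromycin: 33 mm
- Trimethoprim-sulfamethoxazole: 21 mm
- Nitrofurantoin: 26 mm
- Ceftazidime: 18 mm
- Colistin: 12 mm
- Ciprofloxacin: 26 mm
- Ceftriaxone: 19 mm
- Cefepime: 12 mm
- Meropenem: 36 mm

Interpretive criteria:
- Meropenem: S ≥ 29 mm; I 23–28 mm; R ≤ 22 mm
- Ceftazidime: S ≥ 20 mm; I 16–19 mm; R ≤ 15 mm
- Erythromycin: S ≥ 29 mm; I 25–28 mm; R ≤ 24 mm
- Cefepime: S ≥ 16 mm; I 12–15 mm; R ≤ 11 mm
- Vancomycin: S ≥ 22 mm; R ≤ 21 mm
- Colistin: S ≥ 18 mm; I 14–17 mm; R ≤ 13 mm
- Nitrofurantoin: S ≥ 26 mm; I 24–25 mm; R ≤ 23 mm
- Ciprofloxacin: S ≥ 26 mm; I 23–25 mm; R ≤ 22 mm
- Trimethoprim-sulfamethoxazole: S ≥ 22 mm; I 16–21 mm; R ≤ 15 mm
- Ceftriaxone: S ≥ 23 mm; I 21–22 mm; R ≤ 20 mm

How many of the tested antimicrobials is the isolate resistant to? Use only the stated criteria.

2

Vancomycin: 22 mm is ≥ 22 mm → S
Erythromycin (33 mm) ≥ 29 mm → Susceptible
Trimethoprim-sulfamethoxazole (21 mm) in 16–21 mm → Intermediate
Nitrofurantoin: 26 mm is ≥ 26 mm — S
Ceftazidime 18 mm: in 16–19 mm → I
Colistin (12 mm) ≤ 13 mm — Resistant
Ciprofloxacin 26 mm: ≥ 26 mm → Susceptible
Ceftriaxone 19 mm: ≤ 20 mm ⇒ Resistant
Cefepime 12 mm: in 12–15 mm ⇒ Intermediate
Meropenem (36 mm) ≥ 29 mm → S
Resistant: 2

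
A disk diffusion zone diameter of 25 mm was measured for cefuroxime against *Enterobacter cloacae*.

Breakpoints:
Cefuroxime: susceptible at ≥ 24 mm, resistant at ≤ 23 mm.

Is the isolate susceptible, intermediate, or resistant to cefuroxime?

S

Cefuroxime 25 mm: ≥ 24 mm — S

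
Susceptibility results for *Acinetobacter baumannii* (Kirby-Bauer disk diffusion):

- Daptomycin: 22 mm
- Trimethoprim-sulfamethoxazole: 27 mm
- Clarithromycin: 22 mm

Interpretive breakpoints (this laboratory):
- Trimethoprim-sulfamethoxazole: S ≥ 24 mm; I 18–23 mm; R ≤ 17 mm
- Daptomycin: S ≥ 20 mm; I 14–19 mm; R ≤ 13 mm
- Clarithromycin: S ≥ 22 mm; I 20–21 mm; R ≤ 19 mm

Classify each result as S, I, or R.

Daptomycin: 22 mm is ≥ 20 mm — S
Trimethoprim-sulfamethoxazole 27 mm: ≥ 24 mm → S
Clarithromycin (22 mm) ≥ 22 mm → Susceptible

S, S, S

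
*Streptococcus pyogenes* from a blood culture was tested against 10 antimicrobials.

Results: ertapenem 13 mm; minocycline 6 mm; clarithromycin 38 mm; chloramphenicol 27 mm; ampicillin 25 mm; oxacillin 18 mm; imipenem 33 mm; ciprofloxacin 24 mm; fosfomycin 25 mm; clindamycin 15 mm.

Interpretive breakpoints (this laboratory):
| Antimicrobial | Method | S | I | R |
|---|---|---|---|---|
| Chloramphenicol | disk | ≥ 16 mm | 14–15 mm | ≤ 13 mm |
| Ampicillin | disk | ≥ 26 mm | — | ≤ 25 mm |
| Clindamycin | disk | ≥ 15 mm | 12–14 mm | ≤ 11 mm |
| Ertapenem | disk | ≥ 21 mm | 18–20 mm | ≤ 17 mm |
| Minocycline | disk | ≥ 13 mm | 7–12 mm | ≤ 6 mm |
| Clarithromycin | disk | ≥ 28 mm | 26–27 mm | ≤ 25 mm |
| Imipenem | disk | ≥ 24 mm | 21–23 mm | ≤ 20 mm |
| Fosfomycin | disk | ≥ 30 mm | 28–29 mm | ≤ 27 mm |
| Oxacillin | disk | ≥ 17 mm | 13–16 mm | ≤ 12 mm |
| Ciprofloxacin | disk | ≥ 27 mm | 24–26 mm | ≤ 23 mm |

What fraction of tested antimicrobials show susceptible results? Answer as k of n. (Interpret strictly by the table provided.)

Ertapenem (13 mm) ≤ 17 mm ⇒ resistant
Minocycline (6 mm) ≤ 6 mm ⇒ R
Clarithromycin (38 mm) ≥ 28 mm → Susceptible
Chloramphenicol: 27 mm is ≥ 16 mm → susceptible
Ampicillin: 25 mm is ≤ 25 mm → Resistant
Oxacillin: 18 mm is ≥ 17 mm — susceptible
Imipenem (33 mm) ≥ 24 mm — susceptible
Ciprofloxacin 24 mm: in 24–26 mm — Intermediate
Fosfomycin (25 mm) ≤ 27 mm — Resistant
Clindamycin 15 mm: ≥ 15 mm ⇒ Susceptible
Susceptible: 5/10

5 of 10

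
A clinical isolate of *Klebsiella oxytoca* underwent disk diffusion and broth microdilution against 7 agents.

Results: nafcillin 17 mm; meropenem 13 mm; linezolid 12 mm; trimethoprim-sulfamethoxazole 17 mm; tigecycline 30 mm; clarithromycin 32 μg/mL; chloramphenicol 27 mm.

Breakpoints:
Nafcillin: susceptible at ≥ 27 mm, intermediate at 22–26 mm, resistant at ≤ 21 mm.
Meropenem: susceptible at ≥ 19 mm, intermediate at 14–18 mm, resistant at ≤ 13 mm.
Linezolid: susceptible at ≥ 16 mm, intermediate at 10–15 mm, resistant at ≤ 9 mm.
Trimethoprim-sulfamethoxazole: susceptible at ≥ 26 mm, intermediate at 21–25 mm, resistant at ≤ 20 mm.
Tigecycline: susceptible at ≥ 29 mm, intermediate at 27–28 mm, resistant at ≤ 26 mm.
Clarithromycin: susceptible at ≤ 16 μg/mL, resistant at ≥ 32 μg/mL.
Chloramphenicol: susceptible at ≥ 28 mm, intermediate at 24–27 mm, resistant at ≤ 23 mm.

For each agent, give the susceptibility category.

Nafcillin 17 mm: ≤ 21 mm → Resistant
Meropenem: 13 mm is ≤ 13 mm — Resistant
Linezolid 12 mm: in 10–15 mm → Intermediate
Trimethoprim-sulfamethoxazole: 17 mm is ≤ 20 mm → resistant
Tigecycline (30 mm) ≥ 29 mm ⇒ S
Clarithromycin: 32 μg/mL is ≥ 32 μg/mL ⇒ Resistant
Chloramphenicol: 27 mm is in 24–27 mm ⇒ I

R, R, I, R, S, R, I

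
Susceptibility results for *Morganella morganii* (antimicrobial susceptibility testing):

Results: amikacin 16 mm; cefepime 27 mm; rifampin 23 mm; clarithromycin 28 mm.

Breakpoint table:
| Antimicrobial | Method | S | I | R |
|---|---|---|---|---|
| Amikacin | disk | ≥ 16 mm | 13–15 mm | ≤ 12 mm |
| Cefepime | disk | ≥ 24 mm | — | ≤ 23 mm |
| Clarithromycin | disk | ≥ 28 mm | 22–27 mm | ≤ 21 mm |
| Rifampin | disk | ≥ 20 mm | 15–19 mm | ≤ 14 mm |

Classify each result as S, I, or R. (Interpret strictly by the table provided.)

Amikacin 16 mm: ≥ 16 mm → susceptible
Cefepime (27 mm) ≥ 24 mm → susceptible
Rifampin 23 mm: ≥ 20 mm ⇒ Susceptible
Clarithromycin (28 mm) ≥ 28 mm ⇒ S

S, S, S, S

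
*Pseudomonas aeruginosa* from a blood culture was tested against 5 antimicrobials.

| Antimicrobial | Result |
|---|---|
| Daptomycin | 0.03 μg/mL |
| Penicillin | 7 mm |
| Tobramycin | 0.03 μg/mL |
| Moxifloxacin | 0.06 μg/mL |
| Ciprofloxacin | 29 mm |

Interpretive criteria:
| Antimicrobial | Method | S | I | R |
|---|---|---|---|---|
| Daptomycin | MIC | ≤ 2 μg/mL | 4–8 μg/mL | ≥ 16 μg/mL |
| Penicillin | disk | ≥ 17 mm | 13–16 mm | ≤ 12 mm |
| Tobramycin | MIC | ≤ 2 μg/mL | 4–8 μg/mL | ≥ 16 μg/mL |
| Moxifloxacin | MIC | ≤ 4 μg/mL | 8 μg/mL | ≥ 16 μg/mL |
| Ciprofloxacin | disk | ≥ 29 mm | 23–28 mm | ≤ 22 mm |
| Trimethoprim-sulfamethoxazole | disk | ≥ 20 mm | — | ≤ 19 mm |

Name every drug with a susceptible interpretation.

daptomycin, tobramycin, moxifloxacin, ciprofloxacin

Daptomycin (0.03 μg/mL) ≤ 2 μg/mL → S
Penicillin 7 mm: ≤ 12 mm → R
Tobramycin 0.03 μg/mL: ≤ 2 μg/mL — susceptible
Moxifloxacin (0.06 μg/mL) ≤ 4 μg/mL ⇒ S
Ciprofloxacin: 29 mm is ≥ 29 mm → susceptible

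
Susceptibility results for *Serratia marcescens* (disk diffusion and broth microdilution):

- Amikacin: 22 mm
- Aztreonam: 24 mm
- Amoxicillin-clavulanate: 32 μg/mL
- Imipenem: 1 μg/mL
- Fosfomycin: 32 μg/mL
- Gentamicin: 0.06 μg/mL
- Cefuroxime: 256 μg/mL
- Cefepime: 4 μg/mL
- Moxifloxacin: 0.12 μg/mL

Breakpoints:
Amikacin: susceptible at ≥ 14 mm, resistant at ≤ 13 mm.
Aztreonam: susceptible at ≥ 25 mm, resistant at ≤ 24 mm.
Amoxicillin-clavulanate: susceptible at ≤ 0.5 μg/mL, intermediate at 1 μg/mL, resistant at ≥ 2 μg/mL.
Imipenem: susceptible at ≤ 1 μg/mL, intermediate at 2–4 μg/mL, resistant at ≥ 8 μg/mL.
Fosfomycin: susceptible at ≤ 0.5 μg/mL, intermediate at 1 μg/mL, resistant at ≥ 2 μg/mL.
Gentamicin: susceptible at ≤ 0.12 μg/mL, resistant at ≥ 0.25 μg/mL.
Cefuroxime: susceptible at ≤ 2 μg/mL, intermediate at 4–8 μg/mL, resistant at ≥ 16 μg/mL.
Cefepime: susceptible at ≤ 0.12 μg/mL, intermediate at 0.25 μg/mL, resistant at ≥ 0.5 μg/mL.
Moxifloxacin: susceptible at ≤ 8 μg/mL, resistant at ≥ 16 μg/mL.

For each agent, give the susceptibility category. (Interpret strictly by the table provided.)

S, R, R, S, R, S, R, R, S

Amikacin 22 mm: ≥ 14 mm ⇒ Susceptible
Aztreonam: 24 mm is ≤ 24 mm — resistant
Amoxicillin-clavulanate 32 μg/mL: ≥ 2 μg/mL → R
Imipenem 1 μg/mL: ≤ 1 μg/mL → susceptible
Fosfomycin 32 μg/mL: ≥ 2 μg/mL — Resistant
Gentamicin 0.06 μg/mL: ≤ 0.12 μg/mL — susceptible
Cefuroxime 256 μg/mL: ≥ 16 μg/mL — Resistant
Cefepime: 4 μg/mL is ≥ 0.5 μg/mL ⇒ Resistant
Moxifloxacin (0.12 μg/mL) ≤ 8 μg/mL — susceptible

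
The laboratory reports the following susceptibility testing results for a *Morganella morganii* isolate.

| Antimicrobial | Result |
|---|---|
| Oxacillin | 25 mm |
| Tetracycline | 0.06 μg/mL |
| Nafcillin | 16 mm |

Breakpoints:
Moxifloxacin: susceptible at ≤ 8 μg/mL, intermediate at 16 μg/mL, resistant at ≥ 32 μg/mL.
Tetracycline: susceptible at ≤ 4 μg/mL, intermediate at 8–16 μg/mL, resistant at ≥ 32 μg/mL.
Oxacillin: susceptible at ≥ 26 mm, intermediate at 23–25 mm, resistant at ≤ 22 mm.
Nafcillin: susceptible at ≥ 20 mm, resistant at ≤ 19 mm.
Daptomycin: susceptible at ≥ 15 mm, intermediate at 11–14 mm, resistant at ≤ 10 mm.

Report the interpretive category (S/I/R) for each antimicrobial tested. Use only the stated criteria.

Oxacillin 25 mm: in 23–25 mm → intermediate
Tetracycline: 0.06 μg/mL is ≤ 4 μg/mL ⇒ Susceptible
Nafcillin (16 mm) ≤ 19 mm — Resistant

I, S, R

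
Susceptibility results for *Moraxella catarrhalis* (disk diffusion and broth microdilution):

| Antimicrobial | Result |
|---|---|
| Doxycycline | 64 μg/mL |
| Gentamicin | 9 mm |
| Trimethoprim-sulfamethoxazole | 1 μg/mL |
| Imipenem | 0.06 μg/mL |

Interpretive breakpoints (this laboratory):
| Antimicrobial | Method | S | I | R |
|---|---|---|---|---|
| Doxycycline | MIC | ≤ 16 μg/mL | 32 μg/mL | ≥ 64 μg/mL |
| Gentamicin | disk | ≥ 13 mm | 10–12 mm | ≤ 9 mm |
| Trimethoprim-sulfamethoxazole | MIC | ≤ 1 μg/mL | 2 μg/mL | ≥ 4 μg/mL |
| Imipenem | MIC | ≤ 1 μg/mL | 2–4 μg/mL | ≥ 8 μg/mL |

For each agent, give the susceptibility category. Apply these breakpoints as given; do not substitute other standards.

Doxycycline 64 μg/mL: ≥ 64 μg/mL — R
Gentamicin 9 mm: ≤ 9 mm — resistant
Trimethoprim-sulfamethoxazole 1 μg/mL: ≤ 1 μg/mL → S
Imipenem: 0.06 μg/mL is ≤ 1 μg/mL → Susceptible

R, R, S, S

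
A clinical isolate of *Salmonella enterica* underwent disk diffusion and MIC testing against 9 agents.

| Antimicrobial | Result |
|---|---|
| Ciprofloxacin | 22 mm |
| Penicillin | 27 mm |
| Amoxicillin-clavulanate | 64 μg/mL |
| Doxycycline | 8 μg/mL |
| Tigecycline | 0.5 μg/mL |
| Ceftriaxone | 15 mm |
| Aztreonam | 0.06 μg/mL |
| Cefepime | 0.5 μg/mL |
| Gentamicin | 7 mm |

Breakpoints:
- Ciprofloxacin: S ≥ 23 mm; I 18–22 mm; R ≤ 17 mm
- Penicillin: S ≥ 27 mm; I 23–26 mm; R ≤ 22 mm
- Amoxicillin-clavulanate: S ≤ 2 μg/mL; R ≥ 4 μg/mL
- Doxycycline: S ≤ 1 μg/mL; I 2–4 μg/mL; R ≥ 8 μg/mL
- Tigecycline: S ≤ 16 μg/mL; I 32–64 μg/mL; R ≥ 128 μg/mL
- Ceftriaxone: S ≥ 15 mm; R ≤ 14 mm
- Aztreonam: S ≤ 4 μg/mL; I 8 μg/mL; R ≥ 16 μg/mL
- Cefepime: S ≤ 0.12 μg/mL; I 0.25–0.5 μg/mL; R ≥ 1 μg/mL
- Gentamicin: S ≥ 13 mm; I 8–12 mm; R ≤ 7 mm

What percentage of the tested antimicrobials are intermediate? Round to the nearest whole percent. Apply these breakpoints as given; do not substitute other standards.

Ciprofloxacin (22 mm) in 18–22 mm — I
Penicillin: 27 mm is ≥ 27 mm ⇒ susceptible
Amoxicillin-clavulanate: 64 μg/mL is ≥ 4 μg/mL — resistant
Doxycycline: 8 μg/mL is ≥ 8 μg/mL ⇒ R
Tigecycline 0.5 μg/mL: ≤ 16 μg/mL → susceptible
Ceftriaxone (15 mm) ≥ 15 mm → S
Aztreonam: 0.06 μg/mL is ≤ 4 μg/mL → S
Cefepime: 0.5 μg/mL is in 0.25–0.5 μg/mL → intermediate
Gentamicin 7 mm: ≤ 7 mm ⇒ resistant
Intermediate: 2/9

22%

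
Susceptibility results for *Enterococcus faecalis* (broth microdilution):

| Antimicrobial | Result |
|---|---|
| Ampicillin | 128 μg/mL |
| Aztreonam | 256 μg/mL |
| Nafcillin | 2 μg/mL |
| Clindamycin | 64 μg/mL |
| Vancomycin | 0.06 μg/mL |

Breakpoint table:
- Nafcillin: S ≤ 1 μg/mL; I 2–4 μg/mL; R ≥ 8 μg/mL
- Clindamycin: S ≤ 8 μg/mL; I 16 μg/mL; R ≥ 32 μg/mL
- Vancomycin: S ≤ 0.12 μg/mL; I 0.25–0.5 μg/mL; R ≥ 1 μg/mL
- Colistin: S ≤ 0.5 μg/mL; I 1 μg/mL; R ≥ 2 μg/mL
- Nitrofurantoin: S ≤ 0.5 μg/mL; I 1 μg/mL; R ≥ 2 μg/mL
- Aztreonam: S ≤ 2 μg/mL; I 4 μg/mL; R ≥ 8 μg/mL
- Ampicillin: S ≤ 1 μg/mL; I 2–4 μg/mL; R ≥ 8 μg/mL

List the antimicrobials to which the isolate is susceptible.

Ampicillin 128 μg/mL: ≥ 8 μg/mL ⇒ Resistant
Aztreonam (256 μg/mL) ≥ 8 μg/mL ⇒ resistant
Nafcillin (2 μg/mL) in 2–4 μg/mL → intermediate
Clindamycin (64 μg/mL) ≥ 32 μg/mL ⇒ resistant
Vancomycin (0.06 μg/mL) ≤ 0.12 μg/mL → susceptible

vancomycin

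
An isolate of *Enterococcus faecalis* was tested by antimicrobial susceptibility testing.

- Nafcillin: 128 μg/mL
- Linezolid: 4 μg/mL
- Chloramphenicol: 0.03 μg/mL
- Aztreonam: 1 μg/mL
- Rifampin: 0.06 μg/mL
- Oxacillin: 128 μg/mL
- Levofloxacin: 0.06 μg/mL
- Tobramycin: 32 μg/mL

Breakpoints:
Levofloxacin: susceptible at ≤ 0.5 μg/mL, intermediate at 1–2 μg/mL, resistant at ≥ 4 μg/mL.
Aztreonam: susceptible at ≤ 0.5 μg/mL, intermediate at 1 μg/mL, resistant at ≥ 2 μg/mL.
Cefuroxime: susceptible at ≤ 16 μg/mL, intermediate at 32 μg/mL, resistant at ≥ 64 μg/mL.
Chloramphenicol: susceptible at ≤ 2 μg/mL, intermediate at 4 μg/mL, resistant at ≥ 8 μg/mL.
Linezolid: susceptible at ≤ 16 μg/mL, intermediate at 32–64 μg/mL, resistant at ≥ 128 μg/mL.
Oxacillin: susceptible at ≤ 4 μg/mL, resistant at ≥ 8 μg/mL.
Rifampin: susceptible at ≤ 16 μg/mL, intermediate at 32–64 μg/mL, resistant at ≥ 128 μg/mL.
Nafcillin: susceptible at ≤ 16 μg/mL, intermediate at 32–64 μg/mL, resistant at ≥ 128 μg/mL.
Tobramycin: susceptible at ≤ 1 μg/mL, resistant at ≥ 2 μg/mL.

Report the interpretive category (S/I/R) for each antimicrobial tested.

Nafcillin 128 μg/mL: ≥ 128 μg/mL — resistant
Linezolid 4 μg/mL: ≤ 16 μg/mL — S
Chloramphenicol (0.03 μg/mL) ≤ 2 μg/mL ⇒ Susceptible
Aztreonam: 1 μg/mL is = 1 μg/mL — I
Rifampin (0.06 μg/mL) ≤ 16 μg/mL — S
Oxacillin (128 μg/mL) ≥ 8 μg/mL ⇒ Resistant
Levofloxacin: 0.06 μg/mL is ≤ 0.5 μg/mL ⇒ S
Tobramycin 32 μg/mL: ≥ 2 μg/mL ⇒ R

R, S, S, I, S, R, S, R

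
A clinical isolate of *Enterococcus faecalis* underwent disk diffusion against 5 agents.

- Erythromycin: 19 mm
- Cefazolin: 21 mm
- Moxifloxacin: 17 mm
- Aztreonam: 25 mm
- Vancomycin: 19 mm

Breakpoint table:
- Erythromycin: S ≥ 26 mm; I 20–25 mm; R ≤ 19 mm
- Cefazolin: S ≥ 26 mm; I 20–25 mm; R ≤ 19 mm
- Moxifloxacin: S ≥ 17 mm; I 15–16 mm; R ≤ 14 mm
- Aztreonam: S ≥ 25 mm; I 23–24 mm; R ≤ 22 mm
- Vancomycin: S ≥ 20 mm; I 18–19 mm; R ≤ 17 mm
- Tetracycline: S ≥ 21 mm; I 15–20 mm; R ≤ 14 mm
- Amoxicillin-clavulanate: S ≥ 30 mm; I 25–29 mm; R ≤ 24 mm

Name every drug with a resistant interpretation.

Erythromycin (19 mm) ≤ 19 mm ⇒ Resistant
Cefazolin: 21 mm is in 20–25 mm — intermediate
Moxifloxacin: 17 mm is ≥ 17 mm — susceptible
Aztreonam (25 mm) ≥ 25 mm ⇒ susceptible
Vancomycin: 19 mm is in 18–19 mm — I

erythromycin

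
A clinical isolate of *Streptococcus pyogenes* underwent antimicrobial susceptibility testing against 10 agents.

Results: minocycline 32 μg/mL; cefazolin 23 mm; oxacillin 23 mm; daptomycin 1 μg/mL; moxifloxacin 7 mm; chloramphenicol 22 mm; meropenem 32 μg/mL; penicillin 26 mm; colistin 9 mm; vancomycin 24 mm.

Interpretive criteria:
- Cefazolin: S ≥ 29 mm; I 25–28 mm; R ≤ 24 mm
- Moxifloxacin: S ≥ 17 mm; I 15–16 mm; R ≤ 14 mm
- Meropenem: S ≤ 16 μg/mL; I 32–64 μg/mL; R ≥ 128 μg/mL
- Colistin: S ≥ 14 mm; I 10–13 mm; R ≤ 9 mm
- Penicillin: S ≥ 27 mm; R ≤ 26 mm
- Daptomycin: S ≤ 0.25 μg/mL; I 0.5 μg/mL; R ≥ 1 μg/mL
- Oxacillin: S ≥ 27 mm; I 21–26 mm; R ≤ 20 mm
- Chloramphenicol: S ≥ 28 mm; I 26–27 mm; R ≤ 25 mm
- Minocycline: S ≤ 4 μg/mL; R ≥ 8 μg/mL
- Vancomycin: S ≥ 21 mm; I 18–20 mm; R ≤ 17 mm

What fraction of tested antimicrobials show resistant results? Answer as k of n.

Minocycline: 32 μg/mL is ≥ 8 μg/mL — Resistant
Cefazolin: 23 mm is ≤ 24 mm — R
Oxacillin (23 mm) in 21–26 mm ⇒ intermediate
Daptomycin: 1 μg/mL is ≥ 1 μg/mL ⇒ Resistant
Moxifloxacin: 7 mm is ≤ 14 mm — Resistant
Chloramphenicol (22 mm) ≤ 25 mm → Resistant
Meropenem: 32 μg/mL is in 32–64 μg/mL ⇒ intermediate
Penicillin 26 mm: ≤ 26 mm → R
Colistin 9 mm: ≤ 9 mm — resistant
Vancomycin: 24 mm is ≥ 21 mm — Susceptible
Resistant: 7/10

7 of 10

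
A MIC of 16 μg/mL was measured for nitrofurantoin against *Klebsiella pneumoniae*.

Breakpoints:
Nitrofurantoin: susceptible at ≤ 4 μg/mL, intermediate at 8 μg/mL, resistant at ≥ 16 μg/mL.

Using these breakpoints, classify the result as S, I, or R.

R

Nitrofurantoin 16 μg/mL: ≥ 16 μg/mL ⇒ resistant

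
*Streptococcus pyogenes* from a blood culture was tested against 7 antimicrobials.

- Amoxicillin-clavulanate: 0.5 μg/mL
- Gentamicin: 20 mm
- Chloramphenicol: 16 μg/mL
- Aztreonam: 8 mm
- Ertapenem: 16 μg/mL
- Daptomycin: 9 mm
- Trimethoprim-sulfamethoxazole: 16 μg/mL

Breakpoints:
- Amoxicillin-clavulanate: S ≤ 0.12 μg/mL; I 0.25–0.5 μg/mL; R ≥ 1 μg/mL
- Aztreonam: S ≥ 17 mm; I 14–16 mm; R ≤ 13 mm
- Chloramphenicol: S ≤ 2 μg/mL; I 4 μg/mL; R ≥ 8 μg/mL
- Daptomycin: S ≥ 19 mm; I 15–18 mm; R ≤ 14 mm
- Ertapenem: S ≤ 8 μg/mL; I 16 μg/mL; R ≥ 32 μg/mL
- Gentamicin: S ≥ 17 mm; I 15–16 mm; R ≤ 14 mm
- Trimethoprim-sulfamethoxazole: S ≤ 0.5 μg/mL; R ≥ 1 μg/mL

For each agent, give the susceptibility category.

I, S, R, R, I, R, R

Amoxicillin-clavulanate 0.5 μg/mL: in 0.25–0.5 μg/mL → intermediate
Gentamicin: 20 mm is ≥ 17 mm — Susceptible
Chloramphenicol: 16 μg/mL is ≥ 8 μg/mL ⇒ Resistant
Aztreonam 8 mm: ≤ 13 mm → Resistant
Ertapenem 16 μg/mL: = 16 μg/mL ⇒ I
Daptomycin (9 mm) ≤ 14 mm — R
Trimethoprim-sulfamethoxazole: 16 μg/mL is ≥ 1 μg/mL — resistant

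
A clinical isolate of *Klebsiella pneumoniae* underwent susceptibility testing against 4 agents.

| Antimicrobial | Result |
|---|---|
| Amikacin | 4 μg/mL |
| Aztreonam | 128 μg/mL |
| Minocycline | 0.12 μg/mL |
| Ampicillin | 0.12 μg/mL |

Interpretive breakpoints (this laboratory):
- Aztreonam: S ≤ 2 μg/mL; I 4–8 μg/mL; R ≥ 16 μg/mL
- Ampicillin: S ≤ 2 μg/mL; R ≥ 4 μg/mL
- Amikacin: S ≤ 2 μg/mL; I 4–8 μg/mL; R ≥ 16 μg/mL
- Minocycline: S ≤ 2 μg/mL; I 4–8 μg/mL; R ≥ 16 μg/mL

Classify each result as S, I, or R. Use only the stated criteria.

Amikacin (4 μg/mL) in 4–8 μg/mL — intermediate
Aztreonam: 128 μg/mL is ≥ 16 μg/mL — Resistant
Minocycline: 0.12 μg/mL is ≤ 2 μg/mL → susceptible
Ampicillin: 0.12 μg/mL is ≤ 2 μg/mL ⇒ susceptible

I, R, S, S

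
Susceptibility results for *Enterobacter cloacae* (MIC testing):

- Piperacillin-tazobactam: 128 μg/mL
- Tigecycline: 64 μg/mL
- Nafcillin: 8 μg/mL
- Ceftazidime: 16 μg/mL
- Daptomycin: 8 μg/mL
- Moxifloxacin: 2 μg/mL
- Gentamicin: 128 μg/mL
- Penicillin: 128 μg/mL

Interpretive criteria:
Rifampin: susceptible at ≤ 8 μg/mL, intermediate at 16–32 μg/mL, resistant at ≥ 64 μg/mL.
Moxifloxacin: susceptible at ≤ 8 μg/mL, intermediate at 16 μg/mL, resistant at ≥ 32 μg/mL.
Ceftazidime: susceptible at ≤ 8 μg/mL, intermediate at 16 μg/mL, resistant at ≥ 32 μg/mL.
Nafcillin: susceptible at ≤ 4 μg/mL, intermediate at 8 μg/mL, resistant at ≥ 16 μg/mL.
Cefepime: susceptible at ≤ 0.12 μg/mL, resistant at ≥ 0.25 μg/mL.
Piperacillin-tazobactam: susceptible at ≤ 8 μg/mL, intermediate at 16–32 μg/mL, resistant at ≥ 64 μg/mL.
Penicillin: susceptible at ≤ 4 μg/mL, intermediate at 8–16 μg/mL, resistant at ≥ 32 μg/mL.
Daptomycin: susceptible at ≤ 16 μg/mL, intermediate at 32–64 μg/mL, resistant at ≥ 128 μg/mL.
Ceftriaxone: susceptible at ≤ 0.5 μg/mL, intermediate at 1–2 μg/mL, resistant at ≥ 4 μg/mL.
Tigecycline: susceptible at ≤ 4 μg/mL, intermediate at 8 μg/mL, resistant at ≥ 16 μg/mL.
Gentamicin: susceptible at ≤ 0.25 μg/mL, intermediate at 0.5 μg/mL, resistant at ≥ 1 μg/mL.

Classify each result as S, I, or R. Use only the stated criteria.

R, R, I, I, S, S, R, R

Piperacillin-tazobactam: 128 μg/mL is ≥ 64 μg/mL → Resistant
Tigecycline (64 μg/mL) ≥ 16 μg/mL → R
Nafcillin 8 μg/mL: = 8 μg/mL — I
Ceftazidime 16 μg/mL: = 16 μg/mL → intermediate
Daptomycin 8 μg/mL: ≤ 16 μg/mL ⇒ Susceptible
Moxifloxacin (2 μg/mL) ≤ 8 μg/mL — Susceptible
Gentamicin 128 μg/mL: ≥ 1 μg/mL ⇒ R
Penicillin 128 μg/mL: ≥ 32 μg/mL ⇒ resistant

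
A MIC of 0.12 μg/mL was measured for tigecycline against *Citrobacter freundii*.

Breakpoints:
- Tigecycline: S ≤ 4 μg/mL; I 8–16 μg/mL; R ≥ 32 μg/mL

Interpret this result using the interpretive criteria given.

Tigecycline (0.12 μg/mL) ≤ 4 μg/mL — susceptible

Susceptible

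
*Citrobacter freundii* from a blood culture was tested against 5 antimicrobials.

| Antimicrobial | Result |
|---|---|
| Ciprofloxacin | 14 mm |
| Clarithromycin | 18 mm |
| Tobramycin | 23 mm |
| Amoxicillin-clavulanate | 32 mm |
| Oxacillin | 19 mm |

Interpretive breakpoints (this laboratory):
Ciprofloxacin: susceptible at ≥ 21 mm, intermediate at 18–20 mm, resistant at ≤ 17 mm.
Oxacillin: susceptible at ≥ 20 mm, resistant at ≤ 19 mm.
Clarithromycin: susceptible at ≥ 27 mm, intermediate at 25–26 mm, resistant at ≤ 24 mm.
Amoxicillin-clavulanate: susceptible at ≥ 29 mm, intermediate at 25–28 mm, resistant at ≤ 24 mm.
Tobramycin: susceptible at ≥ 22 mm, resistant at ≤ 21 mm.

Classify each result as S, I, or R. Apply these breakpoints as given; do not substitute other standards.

Ciprofloxacin 14 mm: ≤ 17 mm — R
Clarithromycin: 18 mm is ≤ 24 mm → resistant
Tobramycin (23 mm) ≥ 22 mm → susceptible
Amoxicillin-clavulanate 32 mm: ≥ 29 mm — S
Oxacillin: 19 mm is ≤ 19 mm → Resistant

R, R, S, S, R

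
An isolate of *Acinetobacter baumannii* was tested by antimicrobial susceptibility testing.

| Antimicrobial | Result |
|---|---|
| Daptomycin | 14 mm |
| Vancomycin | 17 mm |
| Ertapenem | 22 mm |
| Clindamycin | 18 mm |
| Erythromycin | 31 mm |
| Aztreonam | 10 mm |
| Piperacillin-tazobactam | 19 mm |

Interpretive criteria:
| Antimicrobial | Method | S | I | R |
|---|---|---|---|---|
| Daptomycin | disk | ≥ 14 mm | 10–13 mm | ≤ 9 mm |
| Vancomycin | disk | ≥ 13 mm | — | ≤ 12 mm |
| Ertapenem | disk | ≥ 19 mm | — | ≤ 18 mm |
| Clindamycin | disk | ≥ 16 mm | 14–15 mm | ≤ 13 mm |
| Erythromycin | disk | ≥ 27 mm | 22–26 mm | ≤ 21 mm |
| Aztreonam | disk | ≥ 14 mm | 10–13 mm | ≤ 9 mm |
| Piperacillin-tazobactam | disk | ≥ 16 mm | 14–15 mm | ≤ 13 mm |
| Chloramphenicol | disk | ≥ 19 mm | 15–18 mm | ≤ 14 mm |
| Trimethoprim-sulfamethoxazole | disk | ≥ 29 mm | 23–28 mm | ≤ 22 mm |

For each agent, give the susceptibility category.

Daptomycin 14 mm: ≥ 14 mm → Susceptible
Vancomycin 17 mm: ≥ 13 mm → susceptible
Ertapenem 22 mm: ≥ 19 mm → Susceptible
Clindamycin: 18 mm is ≥ 16 mm ⇒ S
Erythromycin 31 mm: ≥ 27 mm → susceptible
Aztreonam 10 mm: in 10–13 mm ⇒ I
Piperacillin-tazobactam: 19 mm is ≥ 16 mm — Susceptible

S, S, S, S, S, I, S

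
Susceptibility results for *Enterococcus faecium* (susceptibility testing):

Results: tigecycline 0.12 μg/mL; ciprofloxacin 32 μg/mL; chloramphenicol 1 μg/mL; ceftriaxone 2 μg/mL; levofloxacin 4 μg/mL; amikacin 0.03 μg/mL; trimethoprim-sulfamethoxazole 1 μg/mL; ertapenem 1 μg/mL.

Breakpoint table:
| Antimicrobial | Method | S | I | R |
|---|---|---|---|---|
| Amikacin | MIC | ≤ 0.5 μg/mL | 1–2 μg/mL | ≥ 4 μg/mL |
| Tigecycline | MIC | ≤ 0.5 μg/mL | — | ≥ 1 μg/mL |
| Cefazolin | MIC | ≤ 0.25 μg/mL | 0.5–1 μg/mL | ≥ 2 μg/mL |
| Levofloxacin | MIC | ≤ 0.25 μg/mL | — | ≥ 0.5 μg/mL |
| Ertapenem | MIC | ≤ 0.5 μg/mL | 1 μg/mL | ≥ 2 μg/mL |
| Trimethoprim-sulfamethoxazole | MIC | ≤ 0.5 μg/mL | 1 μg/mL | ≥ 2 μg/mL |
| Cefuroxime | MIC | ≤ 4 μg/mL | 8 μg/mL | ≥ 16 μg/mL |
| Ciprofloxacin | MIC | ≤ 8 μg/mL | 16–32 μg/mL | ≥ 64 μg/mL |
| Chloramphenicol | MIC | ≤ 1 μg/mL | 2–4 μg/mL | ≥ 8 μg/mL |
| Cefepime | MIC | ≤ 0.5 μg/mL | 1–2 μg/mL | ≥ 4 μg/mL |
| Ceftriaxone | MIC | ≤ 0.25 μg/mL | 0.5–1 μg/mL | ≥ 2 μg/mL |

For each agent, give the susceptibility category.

Tigecycline 0.12 μg/mL: ≤ 0.5 μg/mL → Susceptible
Ciprofloxacin: 32 μg/mL is in 16–32 μg/mL → I
Chloramphenicol 1 μg/mL: ≤ 1 μg/mL — S
Ceftriaxone: 2 μg/mL is ≥ 2 μg/mL ⇒ Resistant
Levofloxacin (4 μg/mL) ≥ 0.5 μg/mL — Resistant
Amikacin (0.03 μg/mL) ≤ 0.5 μg/mL → S
Trimethoprim-sulfamethoxazole (1 μg/mL) = 1 μg/mL — I
Ertapenem (1 μg/mL) = 1 μg/mL — I

S, I, S, R, R, S, I, I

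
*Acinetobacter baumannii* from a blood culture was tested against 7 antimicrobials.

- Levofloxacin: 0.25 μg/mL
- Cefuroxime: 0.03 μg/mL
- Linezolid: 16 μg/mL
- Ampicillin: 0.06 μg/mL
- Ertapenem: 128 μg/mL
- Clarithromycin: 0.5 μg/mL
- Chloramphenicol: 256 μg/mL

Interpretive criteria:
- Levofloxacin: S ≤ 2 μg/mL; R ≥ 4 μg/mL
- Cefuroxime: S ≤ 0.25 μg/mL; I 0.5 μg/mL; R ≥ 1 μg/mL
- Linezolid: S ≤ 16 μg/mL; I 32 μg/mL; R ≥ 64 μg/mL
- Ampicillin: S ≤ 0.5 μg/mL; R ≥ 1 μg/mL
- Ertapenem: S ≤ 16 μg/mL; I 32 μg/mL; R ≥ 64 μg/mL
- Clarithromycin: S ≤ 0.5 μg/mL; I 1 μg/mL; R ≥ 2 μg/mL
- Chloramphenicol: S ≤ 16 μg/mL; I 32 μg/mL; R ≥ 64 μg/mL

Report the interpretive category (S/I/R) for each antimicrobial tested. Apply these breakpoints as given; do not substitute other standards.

Levofloxacin 0.25 μg/mL: ≤ 2 μg/mL ⇒ S
Cefuroxime: 0.03 μg/mL is ≤ 0.25 μg/mL → Susceptible
Linezolid 16 μg/mL: ≤ 16 μg/mL ⇒ Susceptible
Ampicillin: 0.06 μg/mL is ≤ 0.5 μg/mL ⇒ Susceptible
Ertapenem 128 μg/mL: ≥ 64 μg/mL ⇒ Resistant
Clarithromycin: 0.5 μg/mL is ≤ 0.5 μg/mL → susceptible
Chloramphenicol (256 μg/mL) ≥ 64 μg/mL — resistant

S, S, S, S, R, S, R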